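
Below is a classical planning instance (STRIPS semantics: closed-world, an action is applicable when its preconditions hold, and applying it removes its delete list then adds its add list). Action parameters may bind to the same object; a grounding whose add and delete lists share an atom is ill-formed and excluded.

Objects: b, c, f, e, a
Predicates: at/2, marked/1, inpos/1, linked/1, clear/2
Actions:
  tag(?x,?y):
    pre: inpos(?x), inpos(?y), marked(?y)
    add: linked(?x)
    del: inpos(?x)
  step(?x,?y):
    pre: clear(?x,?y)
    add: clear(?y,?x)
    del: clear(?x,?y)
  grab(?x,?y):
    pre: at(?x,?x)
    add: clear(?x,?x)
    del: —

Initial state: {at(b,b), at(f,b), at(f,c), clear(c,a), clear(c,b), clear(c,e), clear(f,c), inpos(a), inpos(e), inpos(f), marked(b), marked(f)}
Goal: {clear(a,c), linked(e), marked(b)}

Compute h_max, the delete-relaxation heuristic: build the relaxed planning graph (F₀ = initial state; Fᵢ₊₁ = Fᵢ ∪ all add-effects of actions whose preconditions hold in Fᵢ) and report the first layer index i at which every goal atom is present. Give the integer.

F0 = init (12 atoms)
F1 = F0 ∪ {clear(a,c), clear(b,b), clear(b,c), clear(c,f), clear(e,c), linked(a), linked(e), linked(f)}  (20 atoms)
goal ⊆ F1  ⇒  h_max = 1

1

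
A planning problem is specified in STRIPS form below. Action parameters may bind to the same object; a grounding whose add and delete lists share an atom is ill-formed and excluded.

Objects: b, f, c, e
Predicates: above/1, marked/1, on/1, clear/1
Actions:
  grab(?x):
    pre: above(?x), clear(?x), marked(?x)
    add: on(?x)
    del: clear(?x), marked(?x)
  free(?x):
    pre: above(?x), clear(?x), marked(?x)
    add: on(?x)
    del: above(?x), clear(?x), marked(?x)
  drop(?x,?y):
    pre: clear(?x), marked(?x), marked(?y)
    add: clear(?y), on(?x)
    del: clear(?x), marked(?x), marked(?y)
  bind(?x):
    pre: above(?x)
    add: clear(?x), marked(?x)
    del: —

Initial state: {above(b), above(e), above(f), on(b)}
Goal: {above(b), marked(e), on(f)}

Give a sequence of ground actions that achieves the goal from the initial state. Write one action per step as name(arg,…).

bind(f); grab(f); bind(e)

1. bind(f)  →  {above(b), above(e), above(f), clear(f), marked(f), on(b)}
2. grab(f)  →  {above(b), above(e), above(f), on(b), on(f)}
3. bind(e)  →  {above(b), above(e), above(f), clear(e), marked(e), on(b), on(f)}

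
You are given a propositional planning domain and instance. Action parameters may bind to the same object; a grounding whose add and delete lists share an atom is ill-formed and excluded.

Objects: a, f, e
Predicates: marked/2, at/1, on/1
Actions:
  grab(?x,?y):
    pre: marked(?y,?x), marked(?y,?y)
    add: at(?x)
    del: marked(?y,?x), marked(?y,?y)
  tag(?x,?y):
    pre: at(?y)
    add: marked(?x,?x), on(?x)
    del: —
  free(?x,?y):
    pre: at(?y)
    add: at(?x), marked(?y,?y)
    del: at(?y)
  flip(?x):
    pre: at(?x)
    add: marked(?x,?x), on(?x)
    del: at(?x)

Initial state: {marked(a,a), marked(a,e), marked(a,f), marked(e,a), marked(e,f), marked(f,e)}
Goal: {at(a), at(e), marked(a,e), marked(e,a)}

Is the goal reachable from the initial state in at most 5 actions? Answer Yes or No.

1. grab(a,a)  →  {at(a), marked(a,e), marked(a,f), marked(e,a), marked(e,f), marked(f,e)}
2. tag(f,a)  →  {at(a), marked(a,e), marked(a,f), marked(e,a), marked(e,f), marked(f,e), marked(f,f), on(f)}
3. grab(e,f)  →  {at(a), at(e), marked(a,e), marked(a,f), marked(e,a), marked(e,f), on(f)}
optimal plan length = 3; 3 ≤ 5

Yes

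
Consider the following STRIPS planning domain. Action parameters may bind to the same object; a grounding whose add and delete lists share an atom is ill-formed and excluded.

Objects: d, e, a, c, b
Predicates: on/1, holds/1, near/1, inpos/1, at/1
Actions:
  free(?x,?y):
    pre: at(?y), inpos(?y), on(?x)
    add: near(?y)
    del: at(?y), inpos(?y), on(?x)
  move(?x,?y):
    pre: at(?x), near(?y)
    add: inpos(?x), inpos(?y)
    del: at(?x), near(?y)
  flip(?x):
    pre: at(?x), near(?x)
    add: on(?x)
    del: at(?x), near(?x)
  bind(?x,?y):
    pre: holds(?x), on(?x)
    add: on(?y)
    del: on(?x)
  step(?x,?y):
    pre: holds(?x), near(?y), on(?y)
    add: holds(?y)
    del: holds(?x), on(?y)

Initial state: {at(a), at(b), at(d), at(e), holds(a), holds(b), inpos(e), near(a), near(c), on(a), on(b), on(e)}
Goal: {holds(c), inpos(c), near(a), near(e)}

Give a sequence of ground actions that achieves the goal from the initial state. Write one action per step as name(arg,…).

1. free(e,e)  →  {at(a), at(b), at(d), holds(a), holds(b), near(a), near(c), near(e), on(a), on(b)}
2. bind(a,c)  →  {at(a), at(b), at(d), holds(a), holds(b), near(a), near(c), near(e), on(b), on(c)}
3. step(a,c)  →  {at(a), at(b), at(d), holds(b), holds(c), near(a), near(c), near(e), on(b)}
4. move(d,c)  →  {at(a), at(b), holds(b), holds(c), inpos(c), inpos(d), near(a), near(e), on(b)}

free(e,e); bind(a,c); step(a,c); move(d,c)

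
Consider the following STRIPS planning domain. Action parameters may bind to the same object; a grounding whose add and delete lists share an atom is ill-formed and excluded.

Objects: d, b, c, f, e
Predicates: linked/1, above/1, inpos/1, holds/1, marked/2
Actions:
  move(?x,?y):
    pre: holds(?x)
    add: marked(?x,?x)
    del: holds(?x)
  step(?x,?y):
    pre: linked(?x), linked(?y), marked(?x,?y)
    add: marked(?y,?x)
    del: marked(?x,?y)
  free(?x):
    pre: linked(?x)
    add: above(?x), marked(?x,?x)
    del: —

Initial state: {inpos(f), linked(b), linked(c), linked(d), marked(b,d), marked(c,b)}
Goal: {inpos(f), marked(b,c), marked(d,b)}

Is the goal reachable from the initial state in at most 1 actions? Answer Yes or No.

No

1. step(b,d)  →  {inpos(f), linked(b), linked(c), linked(d), marked(c,b), marked(d,b)}
2. step(c,b)  →  {inpos(f), linked(b), linked(c), linked(d), marked(b,c), marked(d,b)}
optimal plan length = 2; 2 > 1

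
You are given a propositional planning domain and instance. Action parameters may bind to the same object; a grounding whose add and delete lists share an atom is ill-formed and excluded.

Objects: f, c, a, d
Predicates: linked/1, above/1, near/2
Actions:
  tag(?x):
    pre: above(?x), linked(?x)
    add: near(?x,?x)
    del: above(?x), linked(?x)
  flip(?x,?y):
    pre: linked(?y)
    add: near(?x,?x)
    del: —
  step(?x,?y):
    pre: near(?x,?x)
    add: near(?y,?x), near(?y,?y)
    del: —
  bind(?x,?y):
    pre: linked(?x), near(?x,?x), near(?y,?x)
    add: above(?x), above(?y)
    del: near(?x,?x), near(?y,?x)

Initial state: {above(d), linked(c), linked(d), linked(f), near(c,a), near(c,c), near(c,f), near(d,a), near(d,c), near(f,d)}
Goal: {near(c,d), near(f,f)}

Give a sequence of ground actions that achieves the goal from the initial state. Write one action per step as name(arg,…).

tag(d); flip(f,f); step(d,c)

1. tag(d)  →  {linked(c), linked(f), near(c,a), near(c,c), near(c,f), near(d,a), near(d,c), near(d,d), near(f,d)}
2. flip(f,f)  →  {linked(c), linked(f), near(c,a), near(c,c), near(c,f), near(d,a), near(d,c), near(d,d), near(f,d), near(f,f)}
3. step(d,c)  →  {linked(c), linked(f), near(c,a), near(c,c), near(c,d), near(c,f), near(d,a), near(d,c), near(d,d), near(f,d), near(f,f)}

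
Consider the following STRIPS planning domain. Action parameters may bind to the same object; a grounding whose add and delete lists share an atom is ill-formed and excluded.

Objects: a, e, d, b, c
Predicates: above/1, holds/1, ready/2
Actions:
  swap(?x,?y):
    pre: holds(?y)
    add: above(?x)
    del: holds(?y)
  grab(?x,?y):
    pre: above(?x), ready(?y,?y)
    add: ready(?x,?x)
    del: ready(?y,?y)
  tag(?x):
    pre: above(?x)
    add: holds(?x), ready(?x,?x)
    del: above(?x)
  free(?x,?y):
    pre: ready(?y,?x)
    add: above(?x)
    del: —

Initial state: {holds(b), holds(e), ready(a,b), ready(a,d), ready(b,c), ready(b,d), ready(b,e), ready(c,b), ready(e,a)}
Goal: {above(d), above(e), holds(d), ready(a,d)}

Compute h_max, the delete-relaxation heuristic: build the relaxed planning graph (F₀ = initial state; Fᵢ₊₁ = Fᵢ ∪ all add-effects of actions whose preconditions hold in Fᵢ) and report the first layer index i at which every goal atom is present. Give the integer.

F0 = init (9 atoms)
F1 = F0 ∪ {above(a), above(b), above(c), above(d), above(e)}  (14 atoms)
F2 = F1 ∪ {holds(a), holds(c), holds(d), ready(a,a), ready(b,b), ready(c,c), ready(d,d), ready(e,e)}  (22 atoms)
goal ⊆ F2  ⇒  h_max = 2

2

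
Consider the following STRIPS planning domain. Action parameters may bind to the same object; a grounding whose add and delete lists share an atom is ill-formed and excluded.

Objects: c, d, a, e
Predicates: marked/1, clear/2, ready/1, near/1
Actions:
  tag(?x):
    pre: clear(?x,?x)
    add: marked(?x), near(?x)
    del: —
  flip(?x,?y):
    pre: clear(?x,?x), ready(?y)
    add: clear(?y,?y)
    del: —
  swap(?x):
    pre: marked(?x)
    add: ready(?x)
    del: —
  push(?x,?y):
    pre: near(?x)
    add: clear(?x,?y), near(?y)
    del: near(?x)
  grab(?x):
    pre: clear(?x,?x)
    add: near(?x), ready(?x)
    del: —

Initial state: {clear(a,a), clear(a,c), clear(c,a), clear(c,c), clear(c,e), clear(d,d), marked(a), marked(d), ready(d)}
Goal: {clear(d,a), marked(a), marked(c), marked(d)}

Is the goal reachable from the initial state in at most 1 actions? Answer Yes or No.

No

1. tag(c)  →  {clear(a,a), clear(a,c), clear(c,a), clear(c,c), clear(c,e), clear(d,d), marked(a), marked(c), marked(d), near(c), ready(d)}
2. tag(d)  →  {clear(a,a), clear(a,c), clear(c,a), clear(c,c), clear(c,e), clear(d,d), marked(a), marked(c), marked(d), near(c), near(d), ready(d)}
3. push(d,a)  →  {clear(a,a), clear(a,c), clear(c,a), clear(c,c), clear(c,e), clear(d,a), clear(d,d), marked(a), marked(c), marked(d), near(a), near(c), ready(d)}
optimal plan length = 3; 3 > 1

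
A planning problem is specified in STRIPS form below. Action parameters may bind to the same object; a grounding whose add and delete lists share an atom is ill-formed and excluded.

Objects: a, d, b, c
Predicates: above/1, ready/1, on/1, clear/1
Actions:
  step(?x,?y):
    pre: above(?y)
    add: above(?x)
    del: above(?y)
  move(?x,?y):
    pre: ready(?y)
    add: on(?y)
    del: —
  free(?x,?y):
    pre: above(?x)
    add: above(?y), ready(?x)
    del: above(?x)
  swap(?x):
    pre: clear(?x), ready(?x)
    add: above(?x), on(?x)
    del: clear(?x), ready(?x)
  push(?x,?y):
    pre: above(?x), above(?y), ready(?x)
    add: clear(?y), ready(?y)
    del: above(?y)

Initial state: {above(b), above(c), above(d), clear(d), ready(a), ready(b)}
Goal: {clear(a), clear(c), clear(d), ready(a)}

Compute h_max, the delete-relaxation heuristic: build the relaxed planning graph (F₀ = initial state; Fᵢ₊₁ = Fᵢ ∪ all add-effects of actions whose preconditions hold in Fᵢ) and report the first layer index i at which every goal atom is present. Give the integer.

2

F0 = init (6 atoms)
F1 = F0 ∪ {above(a), clear(b), clear(c), on(a), on(b), ready(c), ready(d)}  (13 atoms)
F2 = F1 ∪ {clear(a), on(c), on(d)}  (16 atoms)
goal ⊆ F2  ⇒  h_max = 2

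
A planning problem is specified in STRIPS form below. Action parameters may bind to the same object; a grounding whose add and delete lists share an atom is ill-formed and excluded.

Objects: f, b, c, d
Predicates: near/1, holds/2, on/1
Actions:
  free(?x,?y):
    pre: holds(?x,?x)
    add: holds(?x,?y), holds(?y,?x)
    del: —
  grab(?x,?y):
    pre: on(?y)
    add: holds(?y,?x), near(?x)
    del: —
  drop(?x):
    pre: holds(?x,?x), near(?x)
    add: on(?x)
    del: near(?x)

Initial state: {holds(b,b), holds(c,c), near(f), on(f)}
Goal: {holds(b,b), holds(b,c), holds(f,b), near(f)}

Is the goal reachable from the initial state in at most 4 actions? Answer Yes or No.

Yes

1. free(b,f)  →  {holds(b,b), holds(b,f), holds(c,c), holds(f,b), near(f), on(f)}
2. free(b,c)  →  {holds(b,b), holds(b,c), holds(b,f), holds(c,b), holds(c,c), holds(f,b), near(f), on(f)}
optimal plan length = 2; 2 ≤ 4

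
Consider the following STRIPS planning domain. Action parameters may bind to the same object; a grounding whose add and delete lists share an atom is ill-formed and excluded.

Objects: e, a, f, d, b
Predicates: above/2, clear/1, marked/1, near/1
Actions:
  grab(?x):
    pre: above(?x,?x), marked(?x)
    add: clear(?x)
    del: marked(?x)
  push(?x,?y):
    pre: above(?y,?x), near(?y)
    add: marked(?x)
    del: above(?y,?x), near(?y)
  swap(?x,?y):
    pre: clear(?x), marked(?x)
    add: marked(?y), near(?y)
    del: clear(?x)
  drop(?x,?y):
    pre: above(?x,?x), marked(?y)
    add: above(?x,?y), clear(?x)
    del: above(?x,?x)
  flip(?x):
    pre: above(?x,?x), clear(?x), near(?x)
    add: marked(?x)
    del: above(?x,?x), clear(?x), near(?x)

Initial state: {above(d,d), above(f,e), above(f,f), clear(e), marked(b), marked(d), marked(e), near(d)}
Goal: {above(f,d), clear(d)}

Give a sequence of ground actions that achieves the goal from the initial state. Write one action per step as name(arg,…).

drop(f,d); grab(d)

1. drop(f,d)  →  {above(d,d), above(f,d), above(f,e), clear(e), clear(f), marked(b), marked(d), marked(e), near(d)}
2. grab(d)  →  {above(d,d), above(f,d), above(f,e), clear(d), clear(e), clear(f), marked(b), marked(e), near(d)}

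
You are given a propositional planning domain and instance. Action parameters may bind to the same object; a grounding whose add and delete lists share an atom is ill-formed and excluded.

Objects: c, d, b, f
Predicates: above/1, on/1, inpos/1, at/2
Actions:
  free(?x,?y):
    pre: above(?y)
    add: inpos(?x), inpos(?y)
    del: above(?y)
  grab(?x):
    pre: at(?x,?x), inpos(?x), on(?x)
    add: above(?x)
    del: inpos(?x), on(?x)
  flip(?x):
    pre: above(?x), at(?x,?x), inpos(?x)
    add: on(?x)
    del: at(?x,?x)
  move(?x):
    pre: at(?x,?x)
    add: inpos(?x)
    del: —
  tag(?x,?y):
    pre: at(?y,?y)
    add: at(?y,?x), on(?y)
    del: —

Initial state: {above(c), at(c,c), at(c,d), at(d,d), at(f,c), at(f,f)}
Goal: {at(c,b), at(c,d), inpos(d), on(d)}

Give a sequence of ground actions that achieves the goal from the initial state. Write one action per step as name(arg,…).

1. free(d,c)  →  {at(c,c), at(c,d), at(d,d), at(f,c), at(f,f), inpos(c), inpos(d)}
2. tag(c,d)  →  {at(c,c), at(c,d), at(d,c), at(d,d), at(f,c), at(f,f), inpos(c), inpos(d), on(d)}
3. tag(b,c)  →  {at(c,b), at(c,c), at(c,d), at(d,c), at(d,d), at(f,c), at(f,f), inpos(c), inpos(d), on(c), on(d)}

free(d,c); tag(c,d); tag(b,c)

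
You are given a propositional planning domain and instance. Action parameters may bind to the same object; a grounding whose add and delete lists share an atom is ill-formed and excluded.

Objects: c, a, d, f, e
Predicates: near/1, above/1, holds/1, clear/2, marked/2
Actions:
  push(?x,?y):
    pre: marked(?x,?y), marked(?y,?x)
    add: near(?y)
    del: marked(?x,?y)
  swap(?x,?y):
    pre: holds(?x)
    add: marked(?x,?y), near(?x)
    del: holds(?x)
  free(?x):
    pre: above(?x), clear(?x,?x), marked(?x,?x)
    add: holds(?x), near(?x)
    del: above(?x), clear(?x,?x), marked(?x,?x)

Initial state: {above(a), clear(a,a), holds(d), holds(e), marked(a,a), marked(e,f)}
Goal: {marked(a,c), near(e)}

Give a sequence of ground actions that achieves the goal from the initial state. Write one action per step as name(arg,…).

swap(e,c); free(a); swap(a,c)

1. swap(e,c)  →  {above(a), clear(a,a), holds(d), marked(a,a), marked(e,c), marked(e,f), near(e)}
2. free(a)  →  {holds(a), holds(d), marked(e,c), marked(e,f), near(a), near(e)}
3. swap(a,c)  →  {holds(d), marked(a,c), marked(e,c), marked(e,f), near(a), near(e)}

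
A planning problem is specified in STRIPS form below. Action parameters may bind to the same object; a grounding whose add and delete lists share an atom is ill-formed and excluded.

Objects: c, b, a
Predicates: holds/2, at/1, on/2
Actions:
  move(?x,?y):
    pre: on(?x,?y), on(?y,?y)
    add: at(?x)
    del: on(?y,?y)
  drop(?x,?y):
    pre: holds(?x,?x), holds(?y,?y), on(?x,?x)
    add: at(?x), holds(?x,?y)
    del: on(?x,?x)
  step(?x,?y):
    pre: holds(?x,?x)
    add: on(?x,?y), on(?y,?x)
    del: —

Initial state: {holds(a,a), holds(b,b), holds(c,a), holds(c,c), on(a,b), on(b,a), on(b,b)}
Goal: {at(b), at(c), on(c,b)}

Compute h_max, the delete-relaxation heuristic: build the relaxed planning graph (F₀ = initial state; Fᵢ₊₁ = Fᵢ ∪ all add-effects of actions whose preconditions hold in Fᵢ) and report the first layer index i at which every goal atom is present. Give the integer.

2

F0 = init (7 atoms)
F1 = F0 ∪ {at(a), at(b), holds(b,a), holds(b,c), on(a,a), on(a,c), on(b,c), on(c,a), on(c,b), on(c,c)}  (17 atoms)
F2 = F1 ∪ {at(c), holds(a,b), holds(a,c), holds(c,b)}  (21 atoms)
goal ⊆ F2  ⇒  h_max = 2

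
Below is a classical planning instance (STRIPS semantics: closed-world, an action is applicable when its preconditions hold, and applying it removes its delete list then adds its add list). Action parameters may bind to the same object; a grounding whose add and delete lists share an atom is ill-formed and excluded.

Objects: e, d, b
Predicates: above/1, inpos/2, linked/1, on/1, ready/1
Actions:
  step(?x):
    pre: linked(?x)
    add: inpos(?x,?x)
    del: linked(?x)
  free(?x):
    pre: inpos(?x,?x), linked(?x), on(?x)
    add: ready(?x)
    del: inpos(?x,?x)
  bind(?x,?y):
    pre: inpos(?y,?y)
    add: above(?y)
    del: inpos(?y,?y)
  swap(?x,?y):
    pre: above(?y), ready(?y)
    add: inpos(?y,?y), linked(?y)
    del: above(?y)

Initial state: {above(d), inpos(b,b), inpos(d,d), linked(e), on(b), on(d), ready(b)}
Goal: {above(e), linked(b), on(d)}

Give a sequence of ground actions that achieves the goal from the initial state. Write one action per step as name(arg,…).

1. step(e)  →  {above(d), inpos(b,b), inpos(d,d), inpos(e,e), on(b), on(d), ready(b)}
2. bind(e,e)  →  {above(d), above(e), inpos(b,b), inpos(d,d), on(b), on(d), ready(b)}
3. bind(e,b)  →  {above(b), above(d), above(e), inpos(d,d), on(b), on(d), ready(b)}
4. swap(e,b)  →  {above(d), above(e), inpos(b,b), inpos(d,d), linked(b), on(b), on(d), ready(b)}

step(e); bind(e,e); bind(e,b); swap(e,b)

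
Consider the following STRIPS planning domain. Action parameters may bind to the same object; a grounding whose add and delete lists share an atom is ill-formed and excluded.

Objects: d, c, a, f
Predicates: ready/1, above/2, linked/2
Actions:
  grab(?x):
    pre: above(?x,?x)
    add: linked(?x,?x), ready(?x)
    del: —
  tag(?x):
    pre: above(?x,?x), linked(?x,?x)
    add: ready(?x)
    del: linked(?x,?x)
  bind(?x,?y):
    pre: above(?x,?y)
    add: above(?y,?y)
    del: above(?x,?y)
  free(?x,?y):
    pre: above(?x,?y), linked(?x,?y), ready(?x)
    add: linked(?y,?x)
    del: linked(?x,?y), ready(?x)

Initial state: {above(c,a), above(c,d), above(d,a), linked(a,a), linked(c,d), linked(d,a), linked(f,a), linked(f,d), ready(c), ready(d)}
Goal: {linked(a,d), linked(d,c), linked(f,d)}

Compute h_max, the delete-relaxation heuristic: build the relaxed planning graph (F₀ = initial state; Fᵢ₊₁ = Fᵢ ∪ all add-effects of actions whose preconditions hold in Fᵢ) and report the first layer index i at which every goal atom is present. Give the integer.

1

F0 = init (10 atoms)
F1 = F0 ∪ {above(a,a), above(d,d), linked(a,d), linked(d,c)}  (14 atoms)
goal ⊆ F1  ⇒  h_max = 1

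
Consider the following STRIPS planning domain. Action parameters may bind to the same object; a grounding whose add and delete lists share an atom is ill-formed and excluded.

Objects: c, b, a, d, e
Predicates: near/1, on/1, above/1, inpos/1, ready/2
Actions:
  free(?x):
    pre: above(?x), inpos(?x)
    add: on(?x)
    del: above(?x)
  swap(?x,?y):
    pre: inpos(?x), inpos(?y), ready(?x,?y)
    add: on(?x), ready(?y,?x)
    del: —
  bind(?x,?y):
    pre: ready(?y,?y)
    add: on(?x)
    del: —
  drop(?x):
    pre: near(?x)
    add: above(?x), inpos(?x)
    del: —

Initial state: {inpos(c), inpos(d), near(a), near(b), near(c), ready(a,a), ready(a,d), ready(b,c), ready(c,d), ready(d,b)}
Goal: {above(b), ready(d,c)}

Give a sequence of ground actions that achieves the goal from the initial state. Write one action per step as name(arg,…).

1. swap(c,d)  →  {inpos(c), inpos(d), near(a), near(b), near(c), on(c), ready(a,a), ready(a,d), ready(b,c), ready(c,d), ready(d,b), ready(d,c)}
2. drop(b)  →  {above(b), inpos(b), inpos(c), inpos(d), near(a), near(b), near(c), on(c), ready(a,a), ready(a,d), ready(b,c), ready(c,d), ready(d,b), ready(d,c)}

swap(c,d); drop(b)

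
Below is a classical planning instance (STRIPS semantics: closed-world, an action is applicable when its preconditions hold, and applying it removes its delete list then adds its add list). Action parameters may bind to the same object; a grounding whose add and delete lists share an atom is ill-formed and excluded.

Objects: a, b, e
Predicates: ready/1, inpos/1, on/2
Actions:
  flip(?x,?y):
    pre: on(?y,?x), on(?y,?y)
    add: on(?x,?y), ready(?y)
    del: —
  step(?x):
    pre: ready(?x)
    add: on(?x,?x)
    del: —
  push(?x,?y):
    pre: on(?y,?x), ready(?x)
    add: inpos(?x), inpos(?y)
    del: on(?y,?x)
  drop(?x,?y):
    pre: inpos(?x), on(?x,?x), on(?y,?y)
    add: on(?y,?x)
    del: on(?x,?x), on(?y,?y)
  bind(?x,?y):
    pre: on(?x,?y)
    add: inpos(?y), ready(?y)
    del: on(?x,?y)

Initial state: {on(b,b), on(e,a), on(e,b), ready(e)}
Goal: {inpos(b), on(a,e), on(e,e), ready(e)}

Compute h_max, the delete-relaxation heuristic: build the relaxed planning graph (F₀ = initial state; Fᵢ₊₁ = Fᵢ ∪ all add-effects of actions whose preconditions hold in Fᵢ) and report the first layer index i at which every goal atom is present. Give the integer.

2

F0 = init (4 atoms)
F1 = F0 ∪ {inpos(a), inpos(b), on(e,e), ready(a), ready(b)}  (9 atoms)
F2 = F1 ∪ {inpos(e), on(a,a), on(a,e), on(b,e)}  (13 atoms)
goal ⊆ F2  ⇒  h_max = 2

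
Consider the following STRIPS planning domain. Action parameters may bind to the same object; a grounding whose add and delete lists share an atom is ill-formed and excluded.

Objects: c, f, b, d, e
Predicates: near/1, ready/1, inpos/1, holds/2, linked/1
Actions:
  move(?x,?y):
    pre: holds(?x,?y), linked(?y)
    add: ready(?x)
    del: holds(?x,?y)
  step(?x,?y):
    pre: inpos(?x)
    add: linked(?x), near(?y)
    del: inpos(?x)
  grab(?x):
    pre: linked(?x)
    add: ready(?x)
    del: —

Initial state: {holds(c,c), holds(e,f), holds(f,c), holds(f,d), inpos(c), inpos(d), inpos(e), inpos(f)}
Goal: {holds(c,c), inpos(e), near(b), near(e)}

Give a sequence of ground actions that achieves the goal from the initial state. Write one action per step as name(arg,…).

step(c,b); step(f,e)

1. step(c,b)  →  {holds(c,c), holds(e,f), holds(f,c), holds(f,d), inpos(d), inpos(e), inpos(f), linked(c), near(b)}
2. step(f,e)  →  {holds(c,c), holds(e,f), holds(f,c), holds(f,d), inpos(d), inpos(e), linked(c), linked(f), near(b), near(e)}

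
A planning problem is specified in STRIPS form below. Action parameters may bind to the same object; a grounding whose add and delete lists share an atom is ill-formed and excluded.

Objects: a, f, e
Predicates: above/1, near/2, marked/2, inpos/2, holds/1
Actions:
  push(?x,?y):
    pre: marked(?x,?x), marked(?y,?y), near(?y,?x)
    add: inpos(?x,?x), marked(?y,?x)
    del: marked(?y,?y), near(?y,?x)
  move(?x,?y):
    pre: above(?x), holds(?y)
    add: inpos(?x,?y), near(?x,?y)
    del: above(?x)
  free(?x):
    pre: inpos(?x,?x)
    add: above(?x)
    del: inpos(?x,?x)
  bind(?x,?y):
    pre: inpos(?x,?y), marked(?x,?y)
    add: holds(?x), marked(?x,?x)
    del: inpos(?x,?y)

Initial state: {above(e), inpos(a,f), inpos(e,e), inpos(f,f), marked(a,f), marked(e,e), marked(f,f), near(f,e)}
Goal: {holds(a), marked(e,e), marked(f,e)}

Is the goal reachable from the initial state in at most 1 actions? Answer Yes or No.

No

1. push(e,f)  →  {above(e), inpos(a,f), inpos(e,e), inpos(f,f), marked(a,f), marked(e,e), marked(f,e)}
2. bind(a,f)  →  {above(e), holds(a), inpos(e,e), inpos(f,f), marked(a,a), marked(a,f), marked(e,e), marked(f,e)}
optimal plan length = 2; 2 > 1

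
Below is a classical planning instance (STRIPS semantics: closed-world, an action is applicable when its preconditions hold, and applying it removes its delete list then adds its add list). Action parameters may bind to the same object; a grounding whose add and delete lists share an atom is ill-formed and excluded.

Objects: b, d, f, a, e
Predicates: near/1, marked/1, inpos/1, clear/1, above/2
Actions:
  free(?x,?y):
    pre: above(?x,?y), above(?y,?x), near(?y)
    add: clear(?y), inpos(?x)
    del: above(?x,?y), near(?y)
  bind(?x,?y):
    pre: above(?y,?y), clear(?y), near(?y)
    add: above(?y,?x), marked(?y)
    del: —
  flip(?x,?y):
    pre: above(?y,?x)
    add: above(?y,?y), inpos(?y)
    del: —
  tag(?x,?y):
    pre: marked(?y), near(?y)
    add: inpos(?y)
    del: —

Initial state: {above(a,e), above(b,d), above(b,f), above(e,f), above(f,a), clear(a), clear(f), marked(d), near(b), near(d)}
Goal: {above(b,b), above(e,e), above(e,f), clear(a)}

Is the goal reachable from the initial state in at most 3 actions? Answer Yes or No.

Yes

1. flip(d,b)  →  {above(a,e), above(b,b), above(b,d), above(b,f), above(e,f), above(f,a), clear(a), clear(f), inpos(b), marked(d), near(b), near(d)}
2. flip(f,e)  →  {above(a,e), above(b,b), above(b,d), above(b,f), above(e,e), above(e,f), above(f,a), clear(a), clear(f), inpos(b), inpos(e), marked(d), near(b), near(d)}
optimal plan length = 2; 2 ≤ 3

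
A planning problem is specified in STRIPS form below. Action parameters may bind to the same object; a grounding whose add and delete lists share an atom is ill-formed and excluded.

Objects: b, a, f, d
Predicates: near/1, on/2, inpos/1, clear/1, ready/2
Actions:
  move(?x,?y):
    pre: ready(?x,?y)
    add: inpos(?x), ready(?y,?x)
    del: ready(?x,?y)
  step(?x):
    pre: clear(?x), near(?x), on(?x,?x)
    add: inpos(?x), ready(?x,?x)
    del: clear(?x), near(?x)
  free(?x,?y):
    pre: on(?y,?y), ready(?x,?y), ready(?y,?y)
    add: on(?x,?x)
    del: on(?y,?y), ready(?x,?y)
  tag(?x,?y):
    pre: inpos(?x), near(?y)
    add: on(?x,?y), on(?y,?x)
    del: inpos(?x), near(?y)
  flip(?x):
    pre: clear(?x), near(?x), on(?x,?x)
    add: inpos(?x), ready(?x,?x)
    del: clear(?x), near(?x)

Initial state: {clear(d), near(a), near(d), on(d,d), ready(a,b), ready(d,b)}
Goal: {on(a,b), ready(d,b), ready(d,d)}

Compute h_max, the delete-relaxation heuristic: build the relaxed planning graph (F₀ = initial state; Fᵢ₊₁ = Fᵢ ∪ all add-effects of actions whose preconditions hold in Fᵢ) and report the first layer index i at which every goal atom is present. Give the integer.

F0 = init (6 atoms)
F1 = F0 ∪ {inpos(a), inpos(d), ready(b,a), ready(b,d), ready(d,d)}  (11 atoms)
F2 = F1 ∪ {inpos(b), on(a,a), on(a,d), on(b,b), on(d,a)}  (16 atoms)
F3 = F2 ∪ {on(a,b), on(b,a), on(b,d), on(d,b)}  (20 atoms)
goal ⊆ F3  ⇒  h_max = 3

3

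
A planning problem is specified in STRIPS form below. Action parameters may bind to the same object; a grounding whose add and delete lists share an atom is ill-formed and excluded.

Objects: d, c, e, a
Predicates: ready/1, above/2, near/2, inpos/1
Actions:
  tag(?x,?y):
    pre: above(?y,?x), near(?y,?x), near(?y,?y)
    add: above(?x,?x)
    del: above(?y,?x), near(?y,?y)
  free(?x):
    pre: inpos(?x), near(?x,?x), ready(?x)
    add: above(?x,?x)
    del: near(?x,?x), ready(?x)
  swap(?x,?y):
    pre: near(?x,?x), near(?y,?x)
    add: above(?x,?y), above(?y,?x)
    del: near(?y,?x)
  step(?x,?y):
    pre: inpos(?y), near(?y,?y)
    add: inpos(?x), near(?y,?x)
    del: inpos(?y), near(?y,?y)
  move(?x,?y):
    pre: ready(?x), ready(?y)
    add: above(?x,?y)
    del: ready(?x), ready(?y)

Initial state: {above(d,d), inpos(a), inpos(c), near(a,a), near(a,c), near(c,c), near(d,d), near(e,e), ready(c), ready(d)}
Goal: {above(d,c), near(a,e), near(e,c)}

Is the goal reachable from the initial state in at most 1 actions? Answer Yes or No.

1. step(e,a)  →  {above(d,d), inpos(c), inpos(e), near(a,c), near(a,e), near(c,c), near(d,d), near(e,e), ready(c), ready(d)}
2. step(c,e)  →  {above(d,d), inpos(c), near(a,c), near(a,e), near(c,c), near(d,d), near(e,c), ready(c), ready(d)}
3. move(d,c)  →  {above(d,c), above(d,d), inpos(c), near(a,c), near(a,e), near(c,c), near(d,d), near(e,c)}
optimal plan length = 3; 3 > 1

No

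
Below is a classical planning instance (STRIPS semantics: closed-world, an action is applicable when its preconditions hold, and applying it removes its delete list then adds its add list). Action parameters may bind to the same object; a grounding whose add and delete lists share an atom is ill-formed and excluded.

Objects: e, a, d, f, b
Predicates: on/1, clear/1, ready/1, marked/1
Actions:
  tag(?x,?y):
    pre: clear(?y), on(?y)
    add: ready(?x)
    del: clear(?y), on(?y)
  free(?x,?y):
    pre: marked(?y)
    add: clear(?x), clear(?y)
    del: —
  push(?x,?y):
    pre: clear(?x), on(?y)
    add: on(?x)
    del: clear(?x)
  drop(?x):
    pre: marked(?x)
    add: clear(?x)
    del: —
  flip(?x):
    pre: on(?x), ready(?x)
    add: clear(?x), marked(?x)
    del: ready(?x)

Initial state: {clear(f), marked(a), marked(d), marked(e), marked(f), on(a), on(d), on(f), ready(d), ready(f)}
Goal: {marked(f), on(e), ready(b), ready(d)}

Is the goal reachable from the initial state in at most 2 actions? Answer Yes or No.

No

1. tag(b,f)  →  {marked(a), marked(d), marked(e), marked(f), on(a), on(d), ready(b), ready(d), ready(f)}
2. free(e,e)  →  {clear(e), marked(a), marked(d), marked(e), marked(f), on(a), on(d), ready(b), ready(d), ready(f)}
3. push(e,a)  →  {marked(a), marked(d), marked(e), marked(f), on(a), on(d), on(e), ready(b), ready(d), ready(f)}
optimal plan length = 3; 3 > 2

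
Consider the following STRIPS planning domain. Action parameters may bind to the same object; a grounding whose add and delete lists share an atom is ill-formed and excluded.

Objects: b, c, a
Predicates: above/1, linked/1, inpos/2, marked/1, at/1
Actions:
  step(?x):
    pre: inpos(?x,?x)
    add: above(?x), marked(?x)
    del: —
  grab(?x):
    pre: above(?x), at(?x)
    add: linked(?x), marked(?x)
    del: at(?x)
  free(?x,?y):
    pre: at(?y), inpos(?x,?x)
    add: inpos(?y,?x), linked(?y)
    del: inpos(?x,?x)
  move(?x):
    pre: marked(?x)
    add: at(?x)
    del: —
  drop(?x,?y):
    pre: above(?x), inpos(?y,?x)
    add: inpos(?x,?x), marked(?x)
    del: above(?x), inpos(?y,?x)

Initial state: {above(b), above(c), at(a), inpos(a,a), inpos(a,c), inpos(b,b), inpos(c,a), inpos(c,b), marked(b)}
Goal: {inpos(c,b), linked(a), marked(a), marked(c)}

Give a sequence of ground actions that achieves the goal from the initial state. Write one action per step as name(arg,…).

1. step(a)  →  {above(a), above(b), above(c), at(a), inpos(a,a), inpos(a,c), inpos(b,b), inpos(c,a), inpos(c,b), marked(a), marked(b)}
2. grab(a)  →  {above(a), above(b), above(c), inpos(a,a), inpos(a,c), inpos(b,b), inpos(c,a), inpos(c,b), linked(a), marked(a), marked(b)}
3. drop(c,a)  →  {above(a), above(b), inpos(a,a), inpos(b,b), inpos(c,a), inpos(c,b), inpos(c,c), linked(a), marked(a), marked(b), marked(c)}

step(a); grab(a); drop(c,a)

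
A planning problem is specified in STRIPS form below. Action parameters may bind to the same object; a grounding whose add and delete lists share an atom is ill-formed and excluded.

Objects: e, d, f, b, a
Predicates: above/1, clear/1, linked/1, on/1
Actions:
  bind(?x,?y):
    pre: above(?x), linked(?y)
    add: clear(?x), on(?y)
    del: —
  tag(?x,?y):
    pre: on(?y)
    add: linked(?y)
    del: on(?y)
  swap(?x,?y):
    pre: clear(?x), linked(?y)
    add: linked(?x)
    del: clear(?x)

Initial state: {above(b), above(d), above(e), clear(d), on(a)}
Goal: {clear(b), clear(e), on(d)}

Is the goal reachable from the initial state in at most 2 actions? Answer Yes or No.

No

1. tag(e,a)  →  {above(b), above(d), above(e), clear(d), linked(a)}
2. bind(e,a)  →  {above(b), above(d), above(e), clear(d), clear(e), linked(a), on(a)}
3. swap(d,a)  →  {above(b), above(d), above(e), clear(e), linked(a), linked(d), on(a)}
4. bind(b,d)  →  {above(b), above(d), above(e), clear(b), clear(e), linked(a), linked(d), on(a), on(d)}
optimal plan length = 4; 4 > 2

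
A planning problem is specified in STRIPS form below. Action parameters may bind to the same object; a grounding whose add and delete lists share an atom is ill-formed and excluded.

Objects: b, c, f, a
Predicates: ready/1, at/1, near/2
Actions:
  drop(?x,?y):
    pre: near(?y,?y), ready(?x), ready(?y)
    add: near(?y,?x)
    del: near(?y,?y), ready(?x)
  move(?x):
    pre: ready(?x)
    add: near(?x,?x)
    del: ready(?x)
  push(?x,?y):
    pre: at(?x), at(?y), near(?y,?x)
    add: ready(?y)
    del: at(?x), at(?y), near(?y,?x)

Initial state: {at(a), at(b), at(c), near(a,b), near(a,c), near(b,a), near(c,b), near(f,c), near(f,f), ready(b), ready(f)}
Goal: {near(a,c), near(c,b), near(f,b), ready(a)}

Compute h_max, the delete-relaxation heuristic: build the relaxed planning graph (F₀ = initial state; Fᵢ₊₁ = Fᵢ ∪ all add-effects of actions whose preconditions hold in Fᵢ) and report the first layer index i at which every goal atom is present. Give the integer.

1

F0 = init (11 atoms)
F1 = F0 ∪ {near(b,b), near(f,b), ready(a), ready(c)}  (15 atoms)
goal ⊆ F1  ⇒  h_max = 1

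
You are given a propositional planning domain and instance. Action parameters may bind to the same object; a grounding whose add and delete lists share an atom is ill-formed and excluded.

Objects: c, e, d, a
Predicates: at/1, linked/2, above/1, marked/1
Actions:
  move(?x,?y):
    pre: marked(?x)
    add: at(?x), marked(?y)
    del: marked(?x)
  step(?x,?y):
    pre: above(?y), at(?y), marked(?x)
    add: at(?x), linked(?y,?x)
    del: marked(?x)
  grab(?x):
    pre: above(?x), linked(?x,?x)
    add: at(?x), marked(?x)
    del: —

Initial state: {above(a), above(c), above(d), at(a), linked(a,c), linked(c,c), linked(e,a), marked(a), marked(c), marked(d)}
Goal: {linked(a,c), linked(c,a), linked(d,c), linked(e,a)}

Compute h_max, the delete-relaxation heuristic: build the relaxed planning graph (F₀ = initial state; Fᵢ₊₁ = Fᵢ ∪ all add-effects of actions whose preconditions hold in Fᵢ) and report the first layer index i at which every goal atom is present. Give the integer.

F0 = init (10 atoms)
F1 = F0 ∪ {at(c), at(d), linked(a,a), linked(a,d), marked(e)}  (15 atoms)
F2 = F1 ∪ {at(e), linked(a,e), linked(c,a), linked(c,d), linked(c,e), linked(d,a), linked(d,c), linked(d,d), linked(d,e)}  (24 atoms)
goal ⊆ F2  ⇒  h_max = 2

2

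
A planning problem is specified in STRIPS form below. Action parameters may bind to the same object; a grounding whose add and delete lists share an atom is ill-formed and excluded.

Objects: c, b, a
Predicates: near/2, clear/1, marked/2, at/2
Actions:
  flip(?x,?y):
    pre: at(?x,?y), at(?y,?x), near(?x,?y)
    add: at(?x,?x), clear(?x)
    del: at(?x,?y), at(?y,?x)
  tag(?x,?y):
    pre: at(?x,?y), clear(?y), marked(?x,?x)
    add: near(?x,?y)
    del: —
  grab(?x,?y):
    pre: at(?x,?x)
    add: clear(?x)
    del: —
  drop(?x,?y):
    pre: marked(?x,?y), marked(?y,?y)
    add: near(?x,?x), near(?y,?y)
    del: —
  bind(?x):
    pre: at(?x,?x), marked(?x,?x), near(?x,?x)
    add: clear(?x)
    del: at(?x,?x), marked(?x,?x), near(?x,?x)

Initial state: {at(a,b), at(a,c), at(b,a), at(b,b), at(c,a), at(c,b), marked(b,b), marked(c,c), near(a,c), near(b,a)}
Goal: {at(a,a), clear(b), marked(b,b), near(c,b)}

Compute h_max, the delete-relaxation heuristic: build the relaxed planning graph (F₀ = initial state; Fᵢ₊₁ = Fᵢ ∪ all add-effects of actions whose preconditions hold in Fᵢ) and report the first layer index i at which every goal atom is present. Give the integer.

F0 = init (10 atoms)
F1 = F0 ∪ {at(a,a), clear(a), clear(b), near(b,b), near(c,c)}  (15 atoms)
F2 = F1 ∪ {near(c,a), near(c,b)}  (17 atoms)
goal ⊆ F2  ⇒  h_max = 2

2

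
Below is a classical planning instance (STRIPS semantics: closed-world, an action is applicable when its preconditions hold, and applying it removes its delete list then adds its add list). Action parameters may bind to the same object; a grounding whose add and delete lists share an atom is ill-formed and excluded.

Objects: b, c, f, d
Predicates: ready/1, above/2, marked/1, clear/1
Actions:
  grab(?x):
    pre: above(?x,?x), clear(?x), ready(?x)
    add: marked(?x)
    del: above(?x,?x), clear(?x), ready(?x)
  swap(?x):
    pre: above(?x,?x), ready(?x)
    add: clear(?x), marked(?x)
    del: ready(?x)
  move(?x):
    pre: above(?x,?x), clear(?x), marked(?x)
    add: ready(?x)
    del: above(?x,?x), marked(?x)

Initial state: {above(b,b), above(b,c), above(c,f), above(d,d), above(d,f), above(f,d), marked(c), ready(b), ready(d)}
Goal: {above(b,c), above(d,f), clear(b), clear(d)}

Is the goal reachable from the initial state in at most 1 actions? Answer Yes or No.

1. swap(b)  →  {above(b,b), above(b,c), above(c,f), above(d,d), above(d,f), above(f,d), clear(b), marked(b), marked(c), ready(d)}
2. swap(d)  →  {above(b,b), above(b,c), above(c,f), above(d,d), above(d,f), above(f,d), clear(b), clear(d), marked(b), marked(c), marked(d)}
optimal plan length = 2; 2 > 1

No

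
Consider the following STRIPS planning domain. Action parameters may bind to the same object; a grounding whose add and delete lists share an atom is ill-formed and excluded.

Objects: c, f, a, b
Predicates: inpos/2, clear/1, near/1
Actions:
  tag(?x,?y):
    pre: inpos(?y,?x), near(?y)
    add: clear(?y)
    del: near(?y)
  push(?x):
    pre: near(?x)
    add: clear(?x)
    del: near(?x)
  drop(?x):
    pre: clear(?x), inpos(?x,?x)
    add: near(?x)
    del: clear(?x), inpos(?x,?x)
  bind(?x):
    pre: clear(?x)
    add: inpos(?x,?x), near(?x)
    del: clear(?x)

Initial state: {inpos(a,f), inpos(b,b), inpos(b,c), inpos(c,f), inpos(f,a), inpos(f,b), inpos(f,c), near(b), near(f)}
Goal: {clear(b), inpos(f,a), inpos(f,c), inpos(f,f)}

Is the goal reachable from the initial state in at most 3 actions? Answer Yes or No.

1. tag(c,f)  →  {clear(f), inpos(a,f), inpos(b,b), inpos(b,c), inpos(c,f), inpos(f,a), inpos(f,b), inpos(f,c), near(b)}
2. tag(c,b)  →  {clear(b), clear(f), inpos(a,f), inpos(b,b), inpos(b,c), inpos(c,f), inpos(f,a), inpos(f,b), inpos(f,c)}
3. bind(f)  →  {clear(b), inpos(a,f), inpos(b,b), inpos(b,c), inpos(c,f), inpos(f,a), inpos(f,b), inpos(f,c), inpos(f,f), near(f)}
optimal plan length = 3; 3 ≤ 3

Yes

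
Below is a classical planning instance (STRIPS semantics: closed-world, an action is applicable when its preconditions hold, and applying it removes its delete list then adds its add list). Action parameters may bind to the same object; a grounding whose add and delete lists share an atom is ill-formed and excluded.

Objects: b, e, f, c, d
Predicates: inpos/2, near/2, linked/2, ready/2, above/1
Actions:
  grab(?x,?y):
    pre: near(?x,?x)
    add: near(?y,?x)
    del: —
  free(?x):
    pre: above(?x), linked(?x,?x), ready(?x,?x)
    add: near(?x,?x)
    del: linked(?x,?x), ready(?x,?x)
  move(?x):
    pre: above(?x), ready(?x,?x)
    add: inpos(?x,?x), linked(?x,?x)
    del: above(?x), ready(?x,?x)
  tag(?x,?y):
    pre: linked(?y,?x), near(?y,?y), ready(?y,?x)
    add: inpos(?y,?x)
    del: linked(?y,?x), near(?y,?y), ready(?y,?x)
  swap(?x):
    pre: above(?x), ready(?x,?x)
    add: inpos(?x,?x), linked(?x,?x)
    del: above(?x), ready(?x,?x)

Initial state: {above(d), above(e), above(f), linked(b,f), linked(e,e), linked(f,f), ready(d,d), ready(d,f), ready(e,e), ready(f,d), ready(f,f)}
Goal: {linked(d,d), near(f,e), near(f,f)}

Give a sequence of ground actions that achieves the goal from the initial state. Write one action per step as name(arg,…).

1. free(e)  →  {above(d), above(e), above(f), linked(b,f), linked(f,f), near(e,e), ready(d,d), ready(d,f), ready(f,d), ready(f,f)}
2. grab(e,f)  →  {above(d), above(e), above(f), linked(b,f), linked(f,f), near(e,e), near(f,e), ready(d,d), ready(d,f), ready(f,d), ready(f,f)}
3. free(f)  →  {above(d), above(e), above(f), linked(b,f), near(e,e), near(f,e), near(f,f), ready(d,d), ready(d,f), ready(f,d)}
4. move(d)  →  {above(e), above(f), inpos(d,d), linked(b,f), linked(d,d), near(e,e), near(f,e), near(f,f), ready(d,f), ready(f,d)}

free(e); grab(e,f); free(f); move(d)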